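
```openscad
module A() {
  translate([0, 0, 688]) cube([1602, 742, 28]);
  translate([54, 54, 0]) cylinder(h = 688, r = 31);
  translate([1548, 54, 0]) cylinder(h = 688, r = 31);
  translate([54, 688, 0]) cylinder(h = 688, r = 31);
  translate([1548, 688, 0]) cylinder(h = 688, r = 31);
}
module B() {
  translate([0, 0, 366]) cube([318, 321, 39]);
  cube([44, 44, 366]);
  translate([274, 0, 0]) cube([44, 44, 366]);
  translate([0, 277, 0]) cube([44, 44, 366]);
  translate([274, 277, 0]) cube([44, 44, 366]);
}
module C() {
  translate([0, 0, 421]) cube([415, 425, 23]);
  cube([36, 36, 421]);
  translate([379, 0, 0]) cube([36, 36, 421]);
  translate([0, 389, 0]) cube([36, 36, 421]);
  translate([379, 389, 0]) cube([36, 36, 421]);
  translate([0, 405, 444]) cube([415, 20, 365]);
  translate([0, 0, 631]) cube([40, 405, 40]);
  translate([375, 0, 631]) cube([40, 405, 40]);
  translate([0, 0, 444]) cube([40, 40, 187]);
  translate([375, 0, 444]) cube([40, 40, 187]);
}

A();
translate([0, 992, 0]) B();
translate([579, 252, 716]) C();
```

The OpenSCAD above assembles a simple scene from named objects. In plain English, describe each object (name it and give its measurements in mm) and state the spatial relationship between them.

A is a table: top 1602 mm (x) × 742 mm (y), 28 mm thick, upper face at z = 716 mm, on four round legs of 62 mm diameter, each leg's bounding box inset 23 mm from the nearest pair of top edges, running from z = 0 to the bottom of the top.

B is a four-legged stool. The seat is a 318×321×39 mm slab whose top surface is at z = 405 mm; four square legs, each 44×44 mm in cross-section, run from the floor (z = 0) to the underside of the seat, each flush with a corner of the seat.

C is a chair: 415×425 mm seat, 23 mm thick, top at z = 444 mm, on four 36 mm square corner legs flush with the seat edges. A 20 mm thick backrest slab spans the full seat width, extending 365 mm above the seat top, its back face flush with the seat's +y edge. Two armrests of 40×40 mm section run along each side from the seat's front edge to the front of the backrest, top faces 227 mm above the seat top and outer faces flush with the seat's x-edges; a 40×40 mm post under the front of each armrest stands on the seat at the front corner.

The stool is on the floor beside the table on its +y side. The chair is on top of the table.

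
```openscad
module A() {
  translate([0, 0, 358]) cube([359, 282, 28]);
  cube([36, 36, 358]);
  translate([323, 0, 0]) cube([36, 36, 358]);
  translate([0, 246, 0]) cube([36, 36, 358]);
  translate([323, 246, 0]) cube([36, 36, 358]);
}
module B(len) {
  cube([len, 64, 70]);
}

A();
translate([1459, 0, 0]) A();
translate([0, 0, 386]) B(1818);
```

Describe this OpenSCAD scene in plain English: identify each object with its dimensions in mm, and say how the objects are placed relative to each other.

A is a four-legged stool. The seat is 359×282 mm, 28 mm thick, top at z = 386 mm. It stands on four square legs, each 36×36 mm in cross-section, from z = 0 to the seat underside, each flush with a corner of the seat.

B is a rectangular beam 1818 mm long (x), 64 mm deep (y), 70 mm thick (z).

The beam spans the tops of two stools placed 1100 mm apart, resting at z = 386 mm.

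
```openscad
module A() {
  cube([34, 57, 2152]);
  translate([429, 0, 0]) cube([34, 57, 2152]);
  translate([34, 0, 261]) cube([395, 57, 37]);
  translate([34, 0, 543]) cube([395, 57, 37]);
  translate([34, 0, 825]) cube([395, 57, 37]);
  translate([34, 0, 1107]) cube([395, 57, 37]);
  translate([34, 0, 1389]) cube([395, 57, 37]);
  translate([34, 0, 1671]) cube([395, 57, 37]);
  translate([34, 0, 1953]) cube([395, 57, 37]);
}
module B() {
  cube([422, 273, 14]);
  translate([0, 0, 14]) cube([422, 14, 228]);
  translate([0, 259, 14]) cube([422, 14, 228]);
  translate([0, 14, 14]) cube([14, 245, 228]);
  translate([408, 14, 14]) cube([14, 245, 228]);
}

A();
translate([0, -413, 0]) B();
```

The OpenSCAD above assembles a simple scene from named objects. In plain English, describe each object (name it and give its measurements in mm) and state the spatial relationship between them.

A is a straight ladder. Two 34×57 mm vertical rails, 2152 mm tall, stand 463 mm apart (outside-to-outside) with their front faces coplanar on the −y side. 7 rungs, each 57 mm deep and 37 mm tall, span between the inner faces of the rails, front faces flush with the rails. The lowest rung's underside is at z = 261 mm and rungs are spaced 282 mm apart (underside to underside).

B is an open storage box with external size 422×273×242 mm and wall thickness 14 mm (the base is also 14 mm thick). The base covers the whole footprint; the four walls stand on the base, with the y-facing walls full-width and the x-facing walls fitting between their inner faces.

The open box is on the floor beside the ladder on its −y side.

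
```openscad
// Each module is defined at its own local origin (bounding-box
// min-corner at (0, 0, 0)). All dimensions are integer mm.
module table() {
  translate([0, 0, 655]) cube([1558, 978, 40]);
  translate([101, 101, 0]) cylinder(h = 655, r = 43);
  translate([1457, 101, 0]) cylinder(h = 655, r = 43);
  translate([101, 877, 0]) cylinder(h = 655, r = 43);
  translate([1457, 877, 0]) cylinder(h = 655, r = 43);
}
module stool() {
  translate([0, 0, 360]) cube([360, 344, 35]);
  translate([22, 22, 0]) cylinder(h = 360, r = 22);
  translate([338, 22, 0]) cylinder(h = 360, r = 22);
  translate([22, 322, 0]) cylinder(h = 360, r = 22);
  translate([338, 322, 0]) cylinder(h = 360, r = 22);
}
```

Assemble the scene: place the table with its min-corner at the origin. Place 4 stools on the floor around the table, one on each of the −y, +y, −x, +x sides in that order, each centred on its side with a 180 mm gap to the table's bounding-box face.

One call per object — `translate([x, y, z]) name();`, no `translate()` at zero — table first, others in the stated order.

table();
translate([599, -524, 0]) stool();
translate([599, 1158, 0]) stool();
translate([-540, 317, 0]) stool();
translate([1738, 317, 0]) stool();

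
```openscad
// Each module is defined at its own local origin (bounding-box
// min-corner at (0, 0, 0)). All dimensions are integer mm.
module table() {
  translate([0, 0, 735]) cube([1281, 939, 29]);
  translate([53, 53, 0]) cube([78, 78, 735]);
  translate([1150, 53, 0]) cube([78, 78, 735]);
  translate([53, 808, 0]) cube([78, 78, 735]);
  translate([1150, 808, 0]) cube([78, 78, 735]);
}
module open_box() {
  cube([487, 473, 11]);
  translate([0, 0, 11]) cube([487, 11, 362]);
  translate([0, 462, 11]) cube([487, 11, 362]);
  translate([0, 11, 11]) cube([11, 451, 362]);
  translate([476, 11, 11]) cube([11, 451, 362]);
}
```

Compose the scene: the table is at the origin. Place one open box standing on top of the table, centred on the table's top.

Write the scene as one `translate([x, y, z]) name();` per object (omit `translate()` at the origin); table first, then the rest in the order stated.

table();
translate([397, 233, 764]) open_box();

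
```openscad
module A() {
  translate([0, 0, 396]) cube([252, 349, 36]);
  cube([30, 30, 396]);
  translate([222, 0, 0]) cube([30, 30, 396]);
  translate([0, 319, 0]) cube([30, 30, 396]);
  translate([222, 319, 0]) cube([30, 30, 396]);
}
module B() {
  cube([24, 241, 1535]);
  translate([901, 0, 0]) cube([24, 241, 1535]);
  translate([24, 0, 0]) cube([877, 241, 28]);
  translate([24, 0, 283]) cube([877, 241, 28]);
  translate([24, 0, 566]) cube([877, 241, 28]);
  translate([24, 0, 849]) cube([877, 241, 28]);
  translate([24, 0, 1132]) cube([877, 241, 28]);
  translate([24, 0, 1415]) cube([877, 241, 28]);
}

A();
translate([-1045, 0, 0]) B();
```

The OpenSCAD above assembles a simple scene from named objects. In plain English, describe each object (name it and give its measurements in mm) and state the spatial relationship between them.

A is a simple wooden stool: a rectangular seat 252 mm (x) by 349 mm (y), 36 mm thick, top face at z = 432 mm, on four square legs, each 30×30 mm in cross-section. The legs rest on z = 0, each flush with a corner of the seat.

B is a bookshelf 925 mm wide overall, 241 mm deep and 1535 mm tall. The two sides are 24 mm thick vertical panels. 6 horizontal shelves of 28 mm thickness span between the inner faces of the sides; the lowest shelf sits on the floor and shelves are stacked with a clear vertical gap of 255 mm between each pair.

The bookshelf is on the floor beside the stool on its −x side.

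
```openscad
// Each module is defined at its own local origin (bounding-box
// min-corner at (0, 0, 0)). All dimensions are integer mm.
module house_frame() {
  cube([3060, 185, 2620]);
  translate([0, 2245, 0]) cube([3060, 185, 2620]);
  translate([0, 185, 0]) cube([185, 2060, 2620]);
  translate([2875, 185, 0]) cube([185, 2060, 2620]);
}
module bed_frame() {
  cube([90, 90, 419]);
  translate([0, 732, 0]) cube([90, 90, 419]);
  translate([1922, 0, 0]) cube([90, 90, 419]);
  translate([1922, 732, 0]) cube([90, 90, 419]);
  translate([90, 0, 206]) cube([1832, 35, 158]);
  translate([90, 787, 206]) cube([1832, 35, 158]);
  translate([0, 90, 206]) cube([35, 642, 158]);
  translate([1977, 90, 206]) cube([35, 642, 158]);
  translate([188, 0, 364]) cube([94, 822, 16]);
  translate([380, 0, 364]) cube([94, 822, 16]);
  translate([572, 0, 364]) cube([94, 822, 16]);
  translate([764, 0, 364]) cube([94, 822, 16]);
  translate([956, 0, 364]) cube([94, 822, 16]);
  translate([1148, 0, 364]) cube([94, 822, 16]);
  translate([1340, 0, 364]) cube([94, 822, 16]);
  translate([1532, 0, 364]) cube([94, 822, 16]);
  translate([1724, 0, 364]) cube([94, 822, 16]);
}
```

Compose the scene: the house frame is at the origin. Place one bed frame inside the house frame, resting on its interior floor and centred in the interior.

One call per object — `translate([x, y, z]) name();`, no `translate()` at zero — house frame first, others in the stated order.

house_frame();
translate([524, 804, 0]) bed_frame();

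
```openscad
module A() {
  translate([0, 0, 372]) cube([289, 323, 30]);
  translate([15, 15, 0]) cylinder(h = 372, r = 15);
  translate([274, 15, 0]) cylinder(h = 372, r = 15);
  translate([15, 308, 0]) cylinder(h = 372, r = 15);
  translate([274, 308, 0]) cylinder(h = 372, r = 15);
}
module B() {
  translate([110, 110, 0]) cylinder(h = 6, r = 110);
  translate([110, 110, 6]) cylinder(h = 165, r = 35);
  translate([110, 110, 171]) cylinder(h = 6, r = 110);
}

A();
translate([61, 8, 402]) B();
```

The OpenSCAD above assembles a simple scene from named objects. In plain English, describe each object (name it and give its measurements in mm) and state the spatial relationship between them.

A is a four-legged stool. The seat is 289×323 mm, 30 mm thick, top at z = 402 mm. It stands on four round legs, each 30 mm in diameter, from z = 0 to the seat underside, each leg's axis is inset half a diameter from the nearest pair of seat edges (so the leg's bounding box is flush with the corner).

B is a spool: two coaxial disc flanges of radius 110 mm and thickness 6 mm, joined by a core cylinder of radius 35 mm and height 165 mm. The lower flange rests on z = 0 and the three cylinders share a vertical axis.

The spool is on top of the stool.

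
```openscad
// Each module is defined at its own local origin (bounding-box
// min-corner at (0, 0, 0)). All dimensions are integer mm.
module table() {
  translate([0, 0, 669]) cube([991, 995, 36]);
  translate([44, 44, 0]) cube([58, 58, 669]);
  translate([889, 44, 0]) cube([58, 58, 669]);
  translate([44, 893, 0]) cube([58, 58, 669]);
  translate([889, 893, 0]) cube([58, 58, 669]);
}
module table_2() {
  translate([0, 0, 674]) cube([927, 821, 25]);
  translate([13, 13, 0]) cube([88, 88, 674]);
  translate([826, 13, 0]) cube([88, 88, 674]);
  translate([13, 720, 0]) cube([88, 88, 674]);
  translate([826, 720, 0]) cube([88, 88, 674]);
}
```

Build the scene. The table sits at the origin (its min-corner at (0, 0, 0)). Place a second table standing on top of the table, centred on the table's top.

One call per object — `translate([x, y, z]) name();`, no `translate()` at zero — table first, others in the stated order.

table();
translate([32, 87, 705]) table_2();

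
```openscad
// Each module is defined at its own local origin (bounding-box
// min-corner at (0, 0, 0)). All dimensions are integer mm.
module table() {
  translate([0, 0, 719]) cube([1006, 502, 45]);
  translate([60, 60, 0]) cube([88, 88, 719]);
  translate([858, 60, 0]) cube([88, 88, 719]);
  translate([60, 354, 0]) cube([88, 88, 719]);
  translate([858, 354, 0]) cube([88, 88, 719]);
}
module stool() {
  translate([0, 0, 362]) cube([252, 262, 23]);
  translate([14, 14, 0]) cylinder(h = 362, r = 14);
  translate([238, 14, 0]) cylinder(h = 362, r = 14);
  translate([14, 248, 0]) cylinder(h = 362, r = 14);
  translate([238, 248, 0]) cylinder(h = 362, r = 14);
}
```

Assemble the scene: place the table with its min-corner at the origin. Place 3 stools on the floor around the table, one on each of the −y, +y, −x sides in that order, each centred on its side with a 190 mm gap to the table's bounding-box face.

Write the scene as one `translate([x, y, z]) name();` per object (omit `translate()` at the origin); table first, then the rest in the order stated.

table();
translate([377, -452, 0]) stool();
translate([377, 692, 0]) stool();
translate([-442, 120, 0]) stool();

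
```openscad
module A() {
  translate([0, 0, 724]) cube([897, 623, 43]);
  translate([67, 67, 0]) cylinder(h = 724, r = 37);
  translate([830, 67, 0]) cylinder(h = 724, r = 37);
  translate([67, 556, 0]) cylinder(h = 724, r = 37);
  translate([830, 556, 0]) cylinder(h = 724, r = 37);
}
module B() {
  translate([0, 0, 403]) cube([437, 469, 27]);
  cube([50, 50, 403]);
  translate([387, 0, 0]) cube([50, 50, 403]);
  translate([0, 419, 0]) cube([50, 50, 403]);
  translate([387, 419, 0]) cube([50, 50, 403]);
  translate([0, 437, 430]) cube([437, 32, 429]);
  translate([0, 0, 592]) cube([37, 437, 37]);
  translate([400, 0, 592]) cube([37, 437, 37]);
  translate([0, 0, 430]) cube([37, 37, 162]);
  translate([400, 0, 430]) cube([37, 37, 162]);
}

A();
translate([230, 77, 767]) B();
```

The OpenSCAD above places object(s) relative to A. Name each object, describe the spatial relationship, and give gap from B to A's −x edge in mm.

A is a table. B is a chair. The chair is on top of the table, centred. The gap from the chair to the table's −x edge is 230 mm.

The chair's min-x is at 230; the table's min-x is 0; gap = 230 mm.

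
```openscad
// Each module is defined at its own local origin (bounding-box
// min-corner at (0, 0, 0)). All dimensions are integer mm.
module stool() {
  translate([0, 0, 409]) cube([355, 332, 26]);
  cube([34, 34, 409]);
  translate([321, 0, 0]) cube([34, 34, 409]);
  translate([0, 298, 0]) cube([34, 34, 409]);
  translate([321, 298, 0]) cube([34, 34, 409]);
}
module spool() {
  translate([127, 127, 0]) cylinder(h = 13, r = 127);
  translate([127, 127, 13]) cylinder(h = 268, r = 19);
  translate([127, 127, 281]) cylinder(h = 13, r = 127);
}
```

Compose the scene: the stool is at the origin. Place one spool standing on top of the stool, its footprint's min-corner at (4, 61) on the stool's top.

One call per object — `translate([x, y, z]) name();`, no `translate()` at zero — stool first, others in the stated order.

stool();
translate([4, 61, 435]) spool();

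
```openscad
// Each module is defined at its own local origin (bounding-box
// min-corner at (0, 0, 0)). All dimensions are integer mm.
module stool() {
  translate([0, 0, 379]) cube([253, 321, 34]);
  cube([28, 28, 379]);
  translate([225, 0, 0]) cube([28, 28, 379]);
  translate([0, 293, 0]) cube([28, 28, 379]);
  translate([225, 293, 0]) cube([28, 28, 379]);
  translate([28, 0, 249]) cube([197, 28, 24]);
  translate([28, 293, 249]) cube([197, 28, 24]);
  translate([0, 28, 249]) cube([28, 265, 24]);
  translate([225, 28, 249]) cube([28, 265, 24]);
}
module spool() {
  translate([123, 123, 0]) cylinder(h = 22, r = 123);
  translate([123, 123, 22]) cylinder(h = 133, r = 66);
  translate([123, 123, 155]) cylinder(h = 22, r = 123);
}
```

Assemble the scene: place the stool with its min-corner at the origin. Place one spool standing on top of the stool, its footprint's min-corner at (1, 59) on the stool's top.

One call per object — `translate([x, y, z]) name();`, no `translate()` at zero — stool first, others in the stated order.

stool();
translate([1, 59, 413]) spool();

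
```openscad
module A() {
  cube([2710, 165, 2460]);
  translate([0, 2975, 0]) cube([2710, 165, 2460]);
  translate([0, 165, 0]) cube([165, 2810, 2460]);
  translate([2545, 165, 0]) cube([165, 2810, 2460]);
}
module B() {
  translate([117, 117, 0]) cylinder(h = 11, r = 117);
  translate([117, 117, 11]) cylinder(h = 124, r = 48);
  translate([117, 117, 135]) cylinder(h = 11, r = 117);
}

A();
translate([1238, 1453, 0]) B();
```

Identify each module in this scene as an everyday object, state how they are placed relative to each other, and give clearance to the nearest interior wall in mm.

Clearances: x = 1073, y = 1288; minimum 1073 mm.

A is a house frame. B is a spool. The spool sits inside the house frame, centred. The clearance to the nearest interior wall is 1073 mm.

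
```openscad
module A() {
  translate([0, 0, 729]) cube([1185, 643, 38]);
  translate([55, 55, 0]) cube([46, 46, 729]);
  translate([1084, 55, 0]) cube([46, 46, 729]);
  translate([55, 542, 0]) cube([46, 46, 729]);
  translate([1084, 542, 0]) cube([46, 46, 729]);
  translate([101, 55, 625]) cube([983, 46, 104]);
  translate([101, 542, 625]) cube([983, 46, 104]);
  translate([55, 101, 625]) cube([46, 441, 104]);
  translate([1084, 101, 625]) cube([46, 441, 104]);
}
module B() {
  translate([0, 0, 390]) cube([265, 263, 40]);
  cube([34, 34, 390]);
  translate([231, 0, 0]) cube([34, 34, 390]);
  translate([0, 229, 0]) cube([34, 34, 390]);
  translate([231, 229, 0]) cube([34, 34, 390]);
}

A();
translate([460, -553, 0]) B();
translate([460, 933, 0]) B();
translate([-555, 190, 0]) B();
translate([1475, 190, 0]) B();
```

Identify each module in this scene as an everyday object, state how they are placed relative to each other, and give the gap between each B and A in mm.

Each stool's nearest face is 290 mm from the table's bounding box.

A is a table. B is a stool. Four stools sit around the table at the −y, +y, −x, +x sides. The gap between each stool and the table is 290 mm.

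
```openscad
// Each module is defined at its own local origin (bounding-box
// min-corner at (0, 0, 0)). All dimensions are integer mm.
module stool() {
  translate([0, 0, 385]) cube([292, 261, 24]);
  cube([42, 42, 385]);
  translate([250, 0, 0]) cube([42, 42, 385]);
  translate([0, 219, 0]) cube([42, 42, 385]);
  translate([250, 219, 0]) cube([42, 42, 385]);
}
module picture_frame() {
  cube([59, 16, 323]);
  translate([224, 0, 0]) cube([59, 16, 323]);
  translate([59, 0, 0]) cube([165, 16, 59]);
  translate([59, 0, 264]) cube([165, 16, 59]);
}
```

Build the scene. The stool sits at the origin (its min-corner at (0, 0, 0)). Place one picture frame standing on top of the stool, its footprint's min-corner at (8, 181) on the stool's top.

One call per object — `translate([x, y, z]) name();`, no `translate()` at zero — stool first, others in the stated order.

stool();
translate([8, 181, 409]) picture_frame();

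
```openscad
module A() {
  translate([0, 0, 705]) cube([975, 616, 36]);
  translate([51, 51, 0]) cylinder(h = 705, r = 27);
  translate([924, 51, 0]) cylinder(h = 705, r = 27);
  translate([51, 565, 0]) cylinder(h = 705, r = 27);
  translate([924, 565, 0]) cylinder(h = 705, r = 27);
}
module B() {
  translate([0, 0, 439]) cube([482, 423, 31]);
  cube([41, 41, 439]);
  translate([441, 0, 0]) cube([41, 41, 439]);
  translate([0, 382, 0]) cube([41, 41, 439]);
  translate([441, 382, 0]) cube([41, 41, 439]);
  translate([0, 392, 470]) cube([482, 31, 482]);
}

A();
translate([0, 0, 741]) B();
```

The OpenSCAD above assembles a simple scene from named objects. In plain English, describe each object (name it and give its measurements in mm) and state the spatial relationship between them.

A is a rectangular dining table. The top is 975×616×36 mm with its upper surface at z = 741 mm. It stands on four round legs of 54 mm diameter, each leg's bounding box inset 24 mm from the nearest pair of top edges, running from the floor to the underside of the top.

B is a chair. The seat is a 482×423×31 mm slab with its top at z = 470 mm, on four 41×41 mm corner legs (flush with the seat edges, standing on z = 0). A flat backrest 31 mm thick, 482 mm tall, spans the full seat width and rises from the seat top along its +y edge, rear face flush with the rear of the seat.

The chair is on top of the table.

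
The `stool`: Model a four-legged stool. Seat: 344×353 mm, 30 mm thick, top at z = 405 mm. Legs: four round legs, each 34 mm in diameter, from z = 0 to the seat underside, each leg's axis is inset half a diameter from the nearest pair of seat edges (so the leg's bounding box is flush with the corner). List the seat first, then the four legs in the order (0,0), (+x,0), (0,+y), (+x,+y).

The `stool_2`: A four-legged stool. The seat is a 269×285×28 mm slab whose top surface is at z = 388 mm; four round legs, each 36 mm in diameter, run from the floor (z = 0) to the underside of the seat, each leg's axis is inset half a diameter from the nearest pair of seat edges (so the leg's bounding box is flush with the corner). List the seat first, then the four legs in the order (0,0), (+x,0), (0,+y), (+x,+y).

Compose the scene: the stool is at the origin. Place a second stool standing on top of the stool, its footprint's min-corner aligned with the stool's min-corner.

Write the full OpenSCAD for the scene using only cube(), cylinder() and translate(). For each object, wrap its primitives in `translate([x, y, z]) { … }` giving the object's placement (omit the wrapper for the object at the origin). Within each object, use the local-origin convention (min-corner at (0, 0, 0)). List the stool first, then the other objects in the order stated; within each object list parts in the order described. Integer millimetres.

translate([0, 0, 375]) cube([344, 353, 30]);
translate([17, 17, 0]) cylinder(h = 375, r = 17);
translate([327, 17, 0]) cylinder(h = 375, r = 17);
translate([17, 336, 0]) cylinder(h = 375, r = 17);
translate([327, 336, 0]) cylinder(h = 375, r = 17);
translate([0, 0, 405]) {
  translate([0, 0, 360]) cube([269, 285, 28]);
  translate([18, 18, 0]) cylinder(h = 360, r = 18);
  translate([251, 18, 0]) cylinder(h = 360, r = 18);
  translate([18, 267, 0]) cylinder(h = 360, r = 18);
  translate([251, 267, 0]) cylinder(h = 360, r = 18);
}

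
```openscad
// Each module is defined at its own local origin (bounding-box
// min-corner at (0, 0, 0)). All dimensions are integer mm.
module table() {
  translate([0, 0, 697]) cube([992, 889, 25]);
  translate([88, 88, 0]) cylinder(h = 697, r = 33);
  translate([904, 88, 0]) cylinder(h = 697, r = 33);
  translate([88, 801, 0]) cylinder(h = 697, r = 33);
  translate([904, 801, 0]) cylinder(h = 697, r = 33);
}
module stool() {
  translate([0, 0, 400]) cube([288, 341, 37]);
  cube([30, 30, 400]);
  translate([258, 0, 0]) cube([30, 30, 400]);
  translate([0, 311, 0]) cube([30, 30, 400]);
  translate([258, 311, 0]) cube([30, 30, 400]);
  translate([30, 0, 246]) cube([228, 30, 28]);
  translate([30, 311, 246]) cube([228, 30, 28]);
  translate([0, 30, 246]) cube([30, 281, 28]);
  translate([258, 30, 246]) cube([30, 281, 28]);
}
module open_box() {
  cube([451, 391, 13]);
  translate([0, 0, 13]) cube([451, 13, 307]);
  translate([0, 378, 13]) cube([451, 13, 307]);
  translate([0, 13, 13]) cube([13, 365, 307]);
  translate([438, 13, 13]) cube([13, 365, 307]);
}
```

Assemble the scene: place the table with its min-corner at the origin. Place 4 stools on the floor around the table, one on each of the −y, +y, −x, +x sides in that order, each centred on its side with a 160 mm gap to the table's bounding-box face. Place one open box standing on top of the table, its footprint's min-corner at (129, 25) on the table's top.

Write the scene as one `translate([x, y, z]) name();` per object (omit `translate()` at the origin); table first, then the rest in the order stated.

table();
translate([352, -501, 0]) stool();
translate([352, 1049, 0]) stool();
translate([-448, 274, 0]) stool();
translate([1152, 274, 0]) stool();
translate([129, 25, 722]) open_box();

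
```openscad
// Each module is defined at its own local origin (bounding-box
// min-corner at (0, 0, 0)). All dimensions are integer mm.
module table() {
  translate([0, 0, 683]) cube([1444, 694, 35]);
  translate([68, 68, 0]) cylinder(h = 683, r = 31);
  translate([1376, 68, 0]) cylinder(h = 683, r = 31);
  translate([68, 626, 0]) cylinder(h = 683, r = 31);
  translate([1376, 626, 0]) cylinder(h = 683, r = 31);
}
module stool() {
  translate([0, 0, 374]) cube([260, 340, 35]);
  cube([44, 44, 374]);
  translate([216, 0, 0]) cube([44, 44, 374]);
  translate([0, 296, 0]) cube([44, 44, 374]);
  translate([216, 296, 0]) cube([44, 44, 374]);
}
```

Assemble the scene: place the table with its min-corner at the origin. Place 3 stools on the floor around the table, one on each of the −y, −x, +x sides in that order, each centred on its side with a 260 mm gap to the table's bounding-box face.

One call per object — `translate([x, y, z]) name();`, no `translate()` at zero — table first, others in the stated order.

table();
translate([592, -600, 0]) stool();
translate([-520, 177, 0]) stool();
translate([1704, 177, 0]) stool();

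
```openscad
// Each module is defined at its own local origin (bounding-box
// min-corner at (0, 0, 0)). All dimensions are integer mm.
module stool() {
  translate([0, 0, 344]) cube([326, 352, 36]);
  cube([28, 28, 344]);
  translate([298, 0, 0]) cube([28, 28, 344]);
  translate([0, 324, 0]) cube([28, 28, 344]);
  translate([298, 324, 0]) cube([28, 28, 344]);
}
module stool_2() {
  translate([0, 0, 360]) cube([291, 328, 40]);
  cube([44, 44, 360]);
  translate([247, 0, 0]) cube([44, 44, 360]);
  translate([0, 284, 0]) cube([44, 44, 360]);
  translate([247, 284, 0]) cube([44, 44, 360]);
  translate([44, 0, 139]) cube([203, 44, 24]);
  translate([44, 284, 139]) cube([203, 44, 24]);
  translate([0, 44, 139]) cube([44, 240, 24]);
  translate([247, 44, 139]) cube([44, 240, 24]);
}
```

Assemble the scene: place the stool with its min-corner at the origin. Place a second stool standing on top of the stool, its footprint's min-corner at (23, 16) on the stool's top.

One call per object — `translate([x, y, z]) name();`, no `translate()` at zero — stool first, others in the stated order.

stool();
translate([23, 16, 380]) stool_2();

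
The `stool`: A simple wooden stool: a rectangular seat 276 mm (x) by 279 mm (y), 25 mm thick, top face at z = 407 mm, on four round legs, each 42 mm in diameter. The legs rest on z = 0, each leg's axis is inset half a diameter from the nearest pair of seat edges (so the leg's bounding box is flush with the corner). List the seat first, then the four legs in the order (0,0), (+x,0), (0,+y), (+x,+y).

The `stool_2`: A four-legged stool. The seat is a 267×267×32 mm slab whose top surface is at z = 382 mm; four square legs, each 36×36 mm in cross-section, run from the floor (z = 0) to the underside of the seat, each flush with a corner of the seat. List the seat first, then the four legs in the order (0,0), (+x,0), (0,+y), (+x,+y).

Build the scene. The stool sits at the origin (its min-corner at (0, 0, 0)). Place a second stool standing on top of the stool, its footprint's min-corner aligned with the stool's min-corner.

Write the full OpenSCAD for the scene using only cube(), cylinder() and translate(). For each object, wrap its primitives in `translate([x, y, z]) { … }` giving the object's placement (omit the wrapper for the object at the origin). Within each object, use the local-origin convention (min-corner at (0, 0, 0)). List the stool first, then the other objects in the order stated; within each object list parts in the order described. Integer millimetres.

translate([0, 0, 382]) cube([276, 279, 25]);
translate([21, 21, 0]) cylinder(h = 382, r = 21);
translate([255, 21, 0]) cylinder(h = 382, r = 21);
translate([21, 258, 0]) cylinder(h = 382, r = 21);
translate([255, 258, 0]) cylinder(h = 382, r = 21);
translate([0, 0, 407]) {
  translate([0, 0, 350]) cube([267, 267, 32]);
  cube([36, 36, 350]);
  translate([231, 0, 0]) cube([36, 36, 350]);
  translate([0, 231, 0]) cube([36, 36, 350]);
  translate([231, 231, 0]) cube([36, 36, 350]);
}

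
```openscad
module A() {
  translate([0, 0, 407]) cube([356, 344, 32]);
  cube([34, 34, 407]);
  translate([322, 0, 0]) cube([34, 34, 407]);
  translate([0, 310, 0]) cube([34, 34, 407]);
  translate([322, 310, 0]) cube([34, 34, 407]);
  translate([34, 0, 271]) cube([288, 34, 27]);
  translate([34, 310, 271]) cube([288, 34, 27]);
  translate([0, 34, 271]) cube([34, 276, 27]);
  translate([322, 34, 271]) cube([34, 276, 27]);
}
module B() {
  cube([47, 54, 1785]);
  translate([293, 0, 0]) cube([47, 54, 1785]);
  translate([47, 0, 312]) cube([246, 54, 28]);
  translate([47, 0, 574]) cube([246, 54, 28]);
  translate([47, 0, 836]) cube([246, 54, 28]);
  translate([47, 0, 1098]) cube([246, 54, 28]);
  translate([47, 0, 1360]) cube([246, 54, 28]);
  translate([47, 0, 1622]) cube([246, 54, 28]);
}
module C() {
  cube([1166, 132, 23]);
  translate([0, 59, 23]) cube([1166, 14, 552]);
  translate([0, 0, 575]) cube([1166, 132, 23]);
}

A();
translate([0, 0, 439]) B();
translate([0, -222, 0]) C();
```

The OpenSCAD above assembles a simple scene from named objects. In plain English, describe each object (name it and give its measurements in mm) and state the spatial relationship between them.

A is a four-legged stool. The seat is a 356×344×32 mm slab whose top surface is at z = 439 mm; four square legs, each 34×34 mm in cross-section, run from the floor (z = 0) to the underside of the seat, each flush with a corner of the seat. Four stretchers, 34 mm wide and 27 mm tall, connect adjacent legs with their undersides at z = 271 mm, each running between the inner faces of the legs it joins and aligned with the legs' outer faces on the other axis.

B is a straight ladder. Two 47×54 mm vertical rails, 1785 mm tall, stand 340 mm apart (outside-to-outside) with their front faces coplanar on the −y side. 6 rungs, each 54 mm deep and 28 mm tall, span between the inner faces of the rails, front faces flush with the rails. The lowest rung's underside is at z = 312 mm and rungs are spaced 262 mm apart (underside to underside).

C is an I-beam lying along x, 1166 mm long. Overall section height 598 mm. Two flanges 132 mm wide (y) and 23 mm thick, one on the floor and one at the top; a web 14 mm thick runs between them, centred on the flange width.

The ladder is on top of the stool. The I-beam is on the floor beside the stool on its −y side.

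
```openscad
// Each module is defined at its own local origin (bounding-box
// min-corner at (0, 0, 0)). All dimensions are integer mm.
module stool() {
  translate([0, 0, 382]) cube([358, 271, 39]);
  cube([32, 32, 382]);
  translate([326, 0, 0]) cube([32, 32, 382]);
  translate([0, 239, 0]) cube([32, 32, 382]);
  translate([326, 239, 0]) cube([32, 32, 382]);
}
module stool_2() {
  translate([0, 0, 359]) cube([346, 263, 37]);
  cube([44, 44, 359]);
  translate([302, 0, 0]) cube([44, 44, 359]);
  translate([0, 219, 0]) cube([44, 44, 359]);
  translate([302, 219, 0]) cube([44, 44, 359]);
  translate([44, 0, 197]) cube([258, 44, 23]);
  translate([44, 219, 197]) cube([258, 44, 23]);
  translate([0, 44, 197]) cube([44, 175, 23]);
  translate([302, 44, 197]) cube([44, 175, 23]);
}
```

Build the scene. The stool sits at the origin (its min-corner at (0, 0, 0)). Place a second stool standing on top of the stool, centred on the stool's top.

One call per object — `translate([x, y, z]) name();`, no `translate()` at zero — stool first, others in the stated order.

stool();
translate([6, 4, 421]) stool_2();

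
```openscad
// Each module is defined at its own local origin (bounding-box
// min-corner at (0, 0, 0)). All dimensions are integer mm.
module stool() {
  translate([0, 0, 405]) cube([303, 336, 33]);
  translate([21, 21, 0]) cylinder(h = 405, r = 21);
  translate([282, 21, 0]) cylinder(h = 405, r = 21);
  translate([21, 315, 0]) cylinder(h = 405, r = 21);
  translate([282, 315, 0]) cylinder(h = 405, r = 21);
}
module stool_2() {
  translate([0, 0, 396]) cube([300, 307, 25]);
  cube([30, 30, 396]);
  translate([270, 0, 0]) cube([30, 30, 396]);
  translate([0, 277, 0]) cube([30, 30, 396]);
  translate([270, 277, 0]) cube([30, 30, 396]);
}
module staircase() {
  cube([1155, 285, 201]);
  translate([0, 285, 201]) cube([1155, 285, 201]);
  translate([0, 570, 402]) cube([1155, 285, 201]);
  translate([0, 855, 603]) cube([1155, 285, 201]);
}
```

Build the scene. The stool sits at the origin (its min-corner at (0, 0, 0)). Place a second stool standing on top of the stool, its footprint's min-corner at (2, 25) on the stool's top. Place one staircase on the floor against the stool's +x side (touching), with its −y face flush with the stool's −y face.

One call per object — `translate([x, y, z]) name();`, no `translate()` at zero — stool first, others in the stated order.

stool();
translate([2, 25, 438]) stool_2();
translate([303, 0, 0]) staircase();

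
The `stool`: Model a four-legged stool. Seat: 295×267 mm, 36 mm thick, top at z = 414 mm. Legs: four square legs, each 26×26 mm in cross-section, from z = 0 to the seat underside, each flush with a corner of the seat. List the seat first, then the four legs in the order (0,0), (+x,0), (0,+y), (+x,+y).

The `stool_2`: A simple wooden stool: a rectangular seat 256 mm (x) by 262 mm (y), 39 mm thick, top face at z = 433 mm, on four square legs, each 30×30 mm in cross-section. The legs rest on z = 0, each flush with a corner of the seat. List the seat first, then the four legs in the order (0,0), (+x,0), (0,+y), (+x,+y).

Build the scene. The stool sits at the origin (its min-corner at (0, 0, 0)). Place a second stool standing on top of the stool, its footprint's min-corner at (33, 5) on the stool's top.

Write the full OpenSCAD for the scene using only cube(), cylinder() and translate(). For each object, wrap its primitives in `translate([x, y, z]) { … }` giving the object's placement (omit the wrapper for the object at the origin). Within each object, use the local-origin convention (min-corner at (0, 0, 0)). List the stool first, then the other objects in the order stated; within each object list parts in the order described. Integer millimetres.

translate([0, 0, 378]) cube([295, 267, 36]);
cube([26, 26, 378]);
translate([269, 0, 0]) cube([26, 26, 378]);
translate([0, 241, 0]) cube([26, 26, 378]);
translate([269, 241, 0]) cube([26, 26, 378]);
translate([33, 5, 414]) {
  translate([0, 0, 394]) cube([256, 262, 39]);
  cube([30, 30, 394]);
  translate([226, 0, 0]) cube([30, 30, 394]);
  translate([0, 232, 0]) cube([30, 30, 394]);
  translate([226, 232, 0]) cube([30, 30, 394]);
}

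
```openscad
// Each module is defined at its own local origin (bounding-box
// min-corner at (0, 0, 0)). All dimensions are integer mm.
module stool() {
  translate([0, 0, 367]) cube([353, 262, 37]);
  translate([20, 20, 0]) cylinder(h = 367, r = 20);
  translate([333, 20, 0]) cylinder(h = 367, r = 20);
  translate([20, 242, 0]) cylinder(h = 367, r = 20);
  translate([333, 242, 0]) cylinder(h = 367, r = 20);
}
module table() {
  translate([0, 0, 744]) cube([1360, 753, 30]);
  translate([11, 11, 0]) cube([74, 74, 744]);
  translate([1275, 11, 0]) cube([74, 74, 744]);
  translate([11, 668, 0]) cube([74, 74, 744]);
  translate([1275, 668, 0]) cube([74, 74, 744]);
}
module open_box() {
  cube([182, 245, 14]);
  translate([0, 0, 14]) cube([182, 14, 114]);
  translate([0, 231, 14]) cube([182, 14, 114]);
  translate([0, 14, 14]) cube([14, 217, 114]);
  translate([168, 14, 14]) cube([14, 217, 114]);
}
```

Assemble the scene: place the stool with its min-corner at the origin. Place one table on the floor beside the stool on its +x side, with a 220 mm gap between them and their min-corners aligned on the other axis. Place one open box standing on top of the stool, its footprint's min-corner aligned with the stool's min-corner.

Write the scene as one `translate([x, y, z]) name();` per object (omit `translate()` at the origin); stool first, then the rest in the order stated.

stool();
translate([573, 0, 0]) table();
translate([0, 0, 404]) open_box();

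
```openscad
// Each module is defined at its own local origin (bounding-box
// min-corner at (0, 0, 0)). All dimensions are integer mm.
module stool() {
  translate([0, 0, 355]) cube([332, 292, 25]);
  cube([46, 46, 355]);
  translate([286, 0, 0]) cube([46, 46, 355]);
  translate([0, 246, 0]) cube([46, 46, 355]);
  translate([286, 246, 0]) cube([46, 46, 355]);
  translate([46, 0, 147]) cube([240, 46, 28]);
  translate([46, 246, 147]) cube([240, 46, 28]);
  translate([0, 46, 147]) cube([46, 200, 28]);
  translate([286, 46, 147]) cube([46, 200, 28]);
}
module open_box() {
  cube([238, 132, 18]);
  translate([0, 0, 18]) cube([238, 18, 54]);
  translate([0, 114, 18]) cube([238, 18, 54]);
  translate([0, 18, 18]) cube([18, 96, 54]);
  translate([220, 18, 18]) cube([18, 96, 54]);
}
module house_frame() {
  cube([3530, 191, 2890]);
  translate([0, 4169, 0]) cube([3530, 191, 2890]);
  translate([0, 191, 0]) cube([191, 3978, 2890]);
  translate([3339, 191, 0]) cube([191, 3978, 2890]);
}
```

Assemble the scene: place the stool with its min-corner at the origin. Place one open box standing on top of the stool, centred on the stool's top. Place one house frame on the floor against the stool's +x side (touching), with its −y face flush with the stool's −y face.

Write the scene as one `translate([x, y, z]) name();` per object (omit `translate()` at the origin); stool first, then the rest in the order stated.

stool();
translate([47, 80, 380]) open_box();
translate([332, 0, 0]) house_frame();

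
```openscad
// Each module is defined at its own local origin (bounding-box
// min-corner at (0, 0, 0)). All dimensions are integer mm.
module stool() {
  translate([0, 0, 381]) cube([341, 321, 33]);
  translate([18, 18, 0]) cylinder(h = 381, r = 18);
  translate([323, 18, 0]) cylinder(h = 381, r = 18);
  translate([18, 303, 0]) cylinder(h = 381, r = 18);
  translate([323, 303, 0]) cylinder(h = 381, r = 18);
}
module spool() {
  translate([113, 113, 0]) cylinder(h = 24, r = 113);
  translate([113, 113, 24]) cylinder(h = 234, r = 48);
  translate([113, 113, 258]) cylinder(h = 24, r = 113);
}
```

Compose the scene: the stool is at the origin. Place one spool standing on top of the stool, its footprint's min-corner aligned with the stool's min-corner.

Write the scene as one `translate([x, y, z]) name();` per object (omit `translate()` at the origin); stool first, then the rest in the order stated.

stool();
translate([0, 0, 414]) spool();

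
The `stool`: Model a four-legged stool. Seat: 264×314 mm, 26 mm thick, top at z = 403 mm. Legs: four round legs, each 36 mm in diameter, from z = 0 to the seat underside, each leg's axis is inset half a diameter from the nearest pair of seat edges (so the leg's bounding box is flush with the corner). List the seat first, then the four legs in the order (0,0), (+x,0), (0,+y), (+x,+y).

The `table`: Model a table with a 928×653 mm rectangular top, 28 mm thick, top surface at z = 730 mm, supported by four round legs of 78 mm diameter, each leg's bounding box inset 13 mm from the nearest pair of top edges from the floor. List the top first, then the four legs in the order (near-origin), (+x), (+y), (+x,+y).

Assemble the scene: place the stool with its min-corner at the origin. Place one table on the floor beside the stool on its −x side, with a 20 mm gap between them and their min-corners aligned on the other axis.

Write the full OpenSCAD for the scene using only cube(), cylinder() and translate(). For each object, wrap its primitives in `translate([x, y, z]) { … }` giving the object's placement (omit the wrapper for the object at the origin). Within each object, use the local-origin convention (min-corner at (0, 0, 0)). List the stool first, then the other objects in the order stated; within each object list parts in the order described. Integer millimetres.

translate([0, 0, 377]) cube([264, 314, 26]);
translate([18, 18, 0]) cylinder(h = 377, r = 18);
translate([246, 18, 0]) cylinder(h = 377, r = 18);
translate([18, 296, 0]) cylinder(h = 377, r = 18);
translate([246, 296, 0]) cylinder(h = 377, r = 18);
translate([-948, 0, 0]) {
  translate([0, 0, 702]) cube([928, 653, 28]);
  translate([52, 52, 0]) cylinder(h = 702, r = 39);
  translate([876, 52, 0]) cylinder(h = 702, r = 39);
  translate([52, 601, 0]) cylinder(h = 702, r = 39);
  translate([876, 601, 0]) cylinder(h = 702, r = 39);
}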